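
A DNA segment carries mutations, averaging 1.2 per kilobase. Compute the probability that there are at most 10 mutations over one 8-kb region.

Over the interval, μ = 1.2 × 8 = 9.6 (an 8-kb region = 8 kilobases).
P(N ≤ 10) = Σ_{j=0}^{10} e^(−μ) μ^j/j! ≈ 0.6329.

0.6329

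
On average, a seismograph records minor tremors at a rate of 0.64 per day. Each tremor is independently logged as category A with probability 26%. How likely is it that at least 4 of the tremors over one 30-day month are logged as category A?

0.7338

Thinning: the tremors that are logged as category A themselves form a Poisson process with rate 0.26 × 0.64 = 0.1664 per day.
Over the interval, μ = 0.1664 × 30 = 4.992 (a 30-day month = 30 days).
P(N ≥ 4) = 1 − P(N ≤ 3) ≈ 0.7338.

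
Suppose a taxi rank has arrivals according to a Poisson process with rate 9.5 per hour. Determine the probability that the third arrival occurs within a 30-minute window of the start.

0.8527

Over the interval, μ = 9.5 × 0.5 = 4.75 (a 30-minute window = 0.5 hours).
The third arrival falls in the interval iff at least 3 events occur there: P(S_3 ≤ t) = P(N ≥ 3) = 1 − P(N ≤ 2) ≈ 0.8527.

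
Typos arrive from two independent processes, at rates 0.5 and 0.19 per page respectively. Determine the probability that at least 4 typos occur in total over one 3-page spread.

0.1557

Independent Poisson processes superpose: combined rate λ = 0.5 + 0.19 = 0.69 per page.
Over the interval, μ = 0.69 × 3 = 2.07 (a 3-page spread = 3 pages).
P(N ≥ 4) = 1 − P(N ≤ 3) ≈ 0.1557.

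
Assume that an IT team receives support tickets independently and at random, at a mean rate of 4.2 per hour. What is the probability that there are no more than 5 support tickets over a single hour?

0.7531

With mean μ = 4.2 per hour,
P(N ≤ 5) = Σ_{j=0}^{5} e^(−μ) μ^j/j! ≈ 0.7531.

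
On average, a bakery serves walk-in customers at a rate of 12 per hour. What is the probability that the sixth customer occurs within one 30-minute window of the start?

0.5543

Over the interval, μ = 12 × 0.5 = 6 (a 30-minute window = 0.5 hours).
The sixth arrival falls in the interval iff at least 6 events occur there: P(S_6 ≤ t) = P(N ≥ 6) = 1 − P(N ≤ 5) ≈ 0.5543.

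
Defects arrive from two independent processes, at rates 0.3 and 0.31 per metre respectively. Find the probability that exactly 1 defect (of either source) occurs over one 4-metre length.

0.2127

Independent Poisson processes superpose: combined rate λ = 0.3 + 0.31 = 0.61 per metre.
Over the interval, μ = 0.61 × 4 = 2.44 (a 4-metre length = 4 metres).
P(N = 1) = e^(−2.44) · 2.44^1/1! ≈ 0.2127.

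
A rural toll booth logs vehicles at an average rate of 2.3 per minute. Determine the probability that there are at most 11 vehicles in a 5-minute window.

Over the interval, μ = 2.3 × 5 = 11.5 (a 5-minute window = 5 minutes).
P(N ≤ 11) = Σ_{j=0}^{11} e^(−μ) μ^j/j! ≈ 0.5198.

0.5198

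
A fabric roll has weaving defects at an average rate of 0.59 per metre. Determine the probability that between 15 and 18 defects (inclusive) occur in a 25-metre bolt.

0.3452

Over the interval, μ = 0.59 × 25 = 14.75 (a 25-metre bolt = 25 metres).
P(15 ≤ N ≤ 18) = Σ_{j=15}^{18} e^(−14.75) · 14.75^j/j! ≈ 0.3452.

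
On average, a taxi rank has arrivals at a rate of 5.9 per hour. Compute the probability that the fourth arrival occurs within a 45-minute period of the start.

Over the interval, μ = 5.9 × 0.75 = 4.425 (a 45-minute period = 0.75 hours).
The fourth arrival falls in the interval iff at least 4 events occur there: P(S_4 ≤ t) = P(N ≥ 4) = 1 − P(N ≤ 3) ≈ 0.6449.

0.6449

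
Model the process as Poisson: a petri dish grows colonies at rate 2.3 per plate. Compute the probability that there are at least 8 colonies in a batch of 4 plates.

Over the interval, μ = 2.3 × 4 = 9.2 (a batch of 4 plates = 4 plates).
P(N ≥ 8) = 1 − P(N ≤ 7) = 1 − Σ_{j=0}^{7} e^(−μ) μ^j/j! ≈ 0.6990.

0.6990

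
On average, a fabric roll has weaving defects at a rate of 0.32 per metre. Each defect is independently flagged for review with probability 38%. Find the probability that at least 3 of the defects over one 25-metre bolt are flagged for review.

0.5857

Thinning: the defects that are flagged for review themselves form a Poisson process with rate 0.38 × 0.32 = 0.1216 per metre.
Over the interval, μ = 0.1216 × 25 = 3.04 (a 25-metre bolt = 25 metres).
P(N ≥ 3) = 1 − P(N ≤ 2) ≈ 0.5857.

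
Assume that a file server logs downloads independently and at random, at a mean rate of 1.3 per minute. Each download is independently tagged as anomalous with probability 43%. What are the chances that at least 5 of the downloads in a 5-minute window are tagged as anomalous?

Thinning: the downloads that are tagged as anomalous themselves form a Poisson process with rate 0.43 × 1.3 = 0.559 per minute.
Over the interval, μ = 0.559 × 5 = 2.795 (a 5-minute window = 5 minutes).
P(N ≥ 5) = 1 − P(N ≤ 4) ≈ 0.1515.

0.1515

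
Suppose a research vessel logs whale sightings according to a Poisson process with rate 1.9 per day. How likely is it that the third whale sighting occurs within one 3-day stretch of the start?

0.9232

Over the interval, μ = 1.9 × 3 = 5.7 (a 3-day stretch = 3 days).
The third arrival falls in the interval iff at least 3 events occur there: P(S_3 ≤ t) = P(N ≥ 3) = 1 − P(N ≤ 2) ≈ 0.9232.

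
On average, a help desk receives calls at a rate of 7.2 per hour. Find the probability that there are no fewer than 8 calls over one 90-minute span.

Over the interval, μ = 7.2 × 1.5 = 10.8 (a 90-minute span = 1.5 hours).
P(N ≥ 8) = 1 − P(N ≤ 7) = 1 − Σ_{j=0}^{7} e^(−μ) μ^j/j! ≈ 0.8434.

0.8434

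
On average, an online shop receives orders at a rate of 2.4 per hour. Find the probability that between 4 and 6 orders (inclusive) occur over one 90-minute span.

0.4115

Over the interval, μ = 2.4 × 1.5 = 3.6 (a 90-minute span = 1.5 hours).
P(4 ≤ N ≤ 6) = Σ_{j=4}^{6} e^(−3.6) · 3.6^j/j! ≈ 0.4115.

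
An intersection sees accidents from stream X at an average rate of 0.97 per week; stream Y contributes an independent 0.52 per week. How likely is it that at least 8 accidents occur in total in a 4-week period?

0.2505

Independent Poisson processes superpose: combined rate λ = 0.97 + 0.52 = 1.49 per week.
Over the interval, μ = 1.49 × 4 = 5.96 (a 4-week period = 4 weeks).
P(N ≥ 8) = 1 − P(N ≤ 7) ≈ 0.2505.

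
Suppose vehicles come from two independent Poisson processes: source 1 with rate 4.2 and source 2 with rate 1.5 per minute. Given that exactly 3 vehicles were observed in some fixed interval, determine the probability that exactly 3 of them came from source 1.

Given the total, each event is independently from source 1 with probability p = λ_1/(λ_1+λ_2) = 4.2/5.7 ≈ 0.7368.
So K ~ Binomial(3, 4.2/5.7): P(K = 3) = C(3,3) · (4.2/5.7)^3 · (1.5/5.7)^0 ≈ 0.4001.

0.4001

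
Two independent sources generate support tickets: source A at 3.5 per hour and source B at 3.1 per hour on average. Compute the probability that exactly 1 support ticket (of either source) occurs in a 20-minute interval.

Independent Poisson processes superpose: combined rate λ = 3.5 + 3.1 = 6.6 per hour.
Over the interval, μ = 6.6 × 1/3 = 2.2 (a 20-minute interval = 1/3 hours).
P(N = 1) = e^(−2.2) · 2.2^1/1! ≈ 0.2438.

0.2438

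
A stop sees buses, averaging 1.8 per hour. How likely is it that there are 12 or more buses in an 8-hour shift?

Over the interval, μ = 1.8 × 8 = 14.4 (an 8-hour shift = 8 hours).
P(N ≥ 12) = 1 − P(N ≤ 11) = 1 − Σ_{j=0}^{11} e^(−μ) μ^j/j! ≈ 0.7723.

0.7723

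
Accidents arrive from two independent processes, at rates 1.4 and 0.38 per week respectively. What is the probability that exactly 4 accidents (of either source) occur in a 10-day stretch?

Independent Poisson processes superpose: combined rate λ = 1.4 + 0.38 = 1.78 per week.
Over the interval, μ = 1.78 × 10/7 ≈ 2.54286 (a 10-day stretch = 10/7 weeks).
P(N = 4) = e^(−2.54286) · 2.54286^4/4! ≈ 0.1370.

0.1370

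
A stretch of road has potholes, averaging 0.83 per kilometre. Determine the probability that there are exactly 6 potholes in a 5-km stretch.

Over the interval, μ = 0.83 × 5 = 4.15 (a 5-km stretch = 5 kilometres).
P(N = 6) = e^(−μ) μ^6/6! = e^(−4.15) · 4.15^6/720 ≈ 0.1118.

0.1118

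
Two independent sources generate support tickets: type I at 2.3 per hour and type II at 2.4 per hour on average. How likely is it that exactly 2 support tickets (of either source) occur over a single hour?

0.1005

Independent Poisson processes superpose: combined rate λ = 2.3 + 2.4 = 4.7 per hour.
So μ = 4.7.
P(N = 2) = e^(−4.7) · 4.7^2/2! ≈ 0.1005.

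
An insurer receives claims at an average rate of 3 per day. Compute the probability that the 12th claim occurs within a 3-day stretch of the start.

0.1970

Over the interval, μ = 3 × 3 = 9 (a 3-day stretch = 3 days).
The 12th arrival falls in the interval iff at least 12 events occur there: P(S_12 ≤ t) = P(N ≥ 12) = 1 − P(N ≤ 11) ≈ 0.1970.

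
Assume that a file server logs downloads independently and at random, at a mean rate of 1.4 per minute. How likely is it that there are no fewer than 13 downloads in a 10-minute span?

0.6415

Over the interval, μ = 1.4 × 10 = 14 (a 10-minute span = 10 minutes).
P(N ≥ 13) = 1 − P(N ≤ 12) = 1 − Σ_{j=0}^{12} e^(−μ) μ^j/j! ≈ 0.6415.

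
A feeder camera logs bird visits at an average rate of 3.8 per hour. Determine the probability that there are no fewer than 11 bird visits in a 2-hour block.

Over the interval, μ = 3.8 × 2 = 7.6 (a 2-hour block = 2 hours).
P(N ≥ 11) = 1 − P(N ≤ 10) = 1 − Σ_{j=0}^{10} e^(−μ) μ^j/j! ≈ 0.1465.

0.1465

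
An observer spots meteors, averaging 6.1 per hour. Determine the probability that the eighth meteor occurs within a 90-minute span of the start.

0.6934

Over the interval, μ = 6.1 × 1.5 = 9.15 (a 90-minute span = 1.5 hours).
The eighth arrival falls in the interval iff at least 8 events occur there: P(S_8 ≤ t) = P(N ≥ 8) = 1 − P(N ≤ 7) ≈ 0.6934.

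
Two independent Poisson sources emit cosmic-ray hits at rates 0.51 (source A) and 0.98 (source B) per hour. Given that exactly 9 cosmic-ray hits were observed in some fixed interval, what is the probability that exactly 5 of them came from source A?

0.1108

Given the total, each event is independently from source A with probability p = λ_A/(λ_A+λ_B) = 0.51/1.49 ≈ 0.3423.
So K ~ Binomial(9, 0.51/1.49): P(K = 5) = C(9,5) · (0.51/1.49)^5 · (0.98/1.49)^4 ≈ 0.1108.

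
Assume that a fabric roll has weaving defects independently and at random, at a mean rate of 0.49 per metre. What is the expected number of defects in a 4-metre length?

E[N] = λt = 0.49 × 4 = 1.96 (a 4-metre length = 4 metres).

1.96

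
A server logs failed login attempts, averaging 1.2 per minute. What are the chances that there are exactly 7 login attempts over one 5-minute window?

0.1377

Over the interval, μ = 1.2 × 5 = 6 (a 5-minute window = 5 minutes).
P(N = 7) = e^(−μ) μ^7/7! = e^(−6) · 6^7/5040 ≈ 0.1377.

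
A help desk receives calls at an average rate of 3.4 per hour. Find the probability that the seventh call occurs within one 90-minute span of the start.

Over the interval, μ = 3.4 × 1.5 = 5.1 (a 90-minute span = 1.5 hours).
The seventh arrival falls in the interval iff at least 7 events occur there: P(S_7 ≤ t) = P(N ≥ 7) = 1 − P(N ≤ 6) ≈ 0.2526.

0.2526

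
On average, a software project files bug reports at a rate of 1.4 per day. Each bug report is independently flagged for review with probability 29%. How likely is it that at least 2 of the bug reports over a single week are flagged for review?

0.7760

Thinning: the bug reports that are flagged for review themselves form a Poisson process with rate 0.29 × 1.4 = 0.406 per day.
Over the interval, μ = 0.406 × 7 = 2.842 (a week = 7 days).
P(N ≥ 2) = 1 − P(N ≤ 1) ≈ 0.7760.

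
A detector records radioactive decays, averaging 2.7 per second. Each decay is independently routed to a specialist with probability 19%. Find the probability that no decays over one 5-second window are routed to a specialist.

Thinning: the decays that are routed to a specialist themselves form a Poisson process with rate 0.19 × 2.7 = 0.513 per second.
Over the interval, μ = 0.513 × 5 = 2.565 (a 5-second window = 5 seconds).
P(N = 0) = e^(−2.565) · 2.565^0/0! ≈ 0.0769.

0.0769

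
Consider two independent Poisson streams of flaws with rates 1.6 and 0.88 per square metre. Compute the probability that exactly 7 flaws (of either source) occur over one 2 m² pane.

Independent Poisson processes superpose: combined rate λ = 1.6 + 0.88 = 2.48 per square metre.
Over the interval, μ = 2.48 × 2 = 4.96 (a 2 m² pane = 2 square metres).
P(N = 7) = e^(−4.96) · 4.96^7/7! ≈ 0.1028.

0.1028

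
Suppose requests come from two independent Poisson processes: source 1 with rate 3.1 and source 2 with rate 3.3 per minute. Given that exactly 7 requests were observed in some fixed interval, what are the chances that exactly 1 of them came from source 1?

Given the total, each event is independently from source 1 with probability p = λ_1/(λ_1+λ_2) = 3.1/6.4 ≈ 0.4844.
So K ~ Binomial(7, 3.1/6.4): P(K = 1) = C(7,1) · (3.1/6.4)^1 · (3.3/6.4)^6 ≈ 0.0637.

0.0637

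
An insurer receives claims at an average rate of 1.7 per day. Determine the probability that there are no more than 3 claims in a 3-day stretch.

0.2513

Over the interval, μ = 1.7 × 3 = 5.1 (a 3-day stretch = 3 days).
P(N ≤ 3) = Σ_{j=0}^{3} e^(−μ) μ^j/j! ≈ 0.2513.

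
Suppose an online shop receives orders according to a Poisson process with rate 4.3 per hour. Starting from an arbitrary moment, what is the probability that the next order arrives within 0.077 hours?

Inter-arrival times are exponential with rate λ = 4.3 per hour.
P(T ≤ 0.077) = 1 − e^(−λt) = 1 − e^(−4.3 × 0.077) = 1 − e^(−0.3311) ≈ 0.2819.

0.2819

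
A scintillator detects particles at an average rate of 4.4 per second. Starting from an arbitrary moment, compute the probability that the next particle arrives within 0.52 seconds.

0.8985

Inter-arrival times are exponential with rate λ = 4.4 per second.
P(T ≤ 0.52) = 1 − e^(−λt) = 1 − e^(−4.4 × 0.52) = 1 − e^(−2.288) ≈ 0.8985.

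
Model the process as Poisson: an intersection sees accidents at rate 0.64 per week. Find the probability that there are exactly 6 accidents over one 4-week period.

0.0302

Over the interval, μ = 0.64 × 4 = 2.56 (a 4-week period = 4 weeks).
P(N = 6) = e^(−μ) μ^6/6! = e^(−2.56) · 2.56^6/720 ≈ 0.0302.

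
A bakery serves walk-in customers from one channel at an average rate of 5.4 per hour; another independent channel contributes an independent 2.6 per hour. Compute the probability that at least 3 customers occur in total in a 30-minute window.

0.7619

Independent Poisson processes superpose: combined rate λ = 5.4 + 2.6 = 8 per hour.
Over the interval, μ = 8 × 0.5 = 4 (a 30-minute window = 0.5 hours).
P(N ≥ 3) = 1 − P(N ≤ 2) ≈ 0.7619.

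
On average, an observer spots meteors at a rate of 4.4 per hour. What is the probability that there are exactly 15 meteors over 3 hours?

0.0911

Over the interval, μ = 4.4 × 3 = 13.2 (3 hours).
P(N = 15) = e^(−μ) μ^15/15! = e^(−13.2) · 13.2^15/1307674368000 ≈ 0.0911.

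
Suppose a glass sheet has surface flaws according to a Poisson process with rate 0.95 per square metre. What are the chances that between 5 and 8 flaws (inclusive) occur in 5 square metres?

Over the interval, μ = 0.95 × 5 = 4.75 (5 square metres).
P(5 ≤ N ≤ 8) = Σ_{j=5}^{8} e^(−4.75) · 4.75^j/j! ≈ 0.4616.

0.4616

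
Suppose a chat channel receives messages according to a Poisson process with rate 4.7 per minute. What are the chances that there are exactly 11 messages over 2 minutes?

0.1049

Over the interval, μ = 4.7 × 2 = 9.4 (2 minutes).
P(N = 11) = e^(−μ) μ^11/11! = e^(−9.4) · 9.4^11/39916800 ≈ 0.1049.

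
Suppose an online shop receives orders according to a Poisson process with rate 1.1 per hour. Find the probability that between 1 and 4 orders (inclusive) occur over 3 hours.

Over the interval, μ = 1.1 × 3 = 3.3 (3 hours).
P(1 ≤ N ≤ 4) = Σ_{j=1}^{4} e^(−3.3) · 3.3^j/j! ≈ 0.7257.

0.7257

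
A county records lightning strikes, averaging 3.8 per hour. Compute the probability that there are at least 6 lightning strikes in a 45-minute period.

0.0696

Over the interval, μ = 3.8 × 0.75 = 2.85 (a 45-minute period = 0.75 hours).
P(N ≥ 6) = 1 − P(N ≤ 5) = 1 − Σ_{j=0}^{5} e^(−μ) μ^j/j! ≈ 0.0696.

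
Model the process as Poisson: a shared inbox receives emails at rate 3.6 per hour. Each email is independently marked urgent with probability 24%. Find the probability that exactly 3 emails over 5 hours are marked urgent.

0.1787

Thinning: the emails that are marked urgent themselves form a Poisson process with rate 0.24 × 3.6 = 0.864 per hour.
Over the interval, μ = 0.864 × 5 = 4.32 (5 hours).
P(N = 3) = e^(−4.32) · 4.32^3/3! ≈ 0.1787.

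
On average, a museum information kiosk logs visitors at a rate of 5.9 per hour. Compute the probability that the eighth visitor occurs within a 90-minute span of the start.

0.6582

Over the interval, μ = 5.9 × 1.5 = 8.85 (a 90-minute span = 1.5 hours).
The eighth arrival falls in the interval iff at least 8 events occur there: P(S_8 ≤ t) = P(N ≥ 8) = 1 − P(N ≤ 7) ≈ 0.6582.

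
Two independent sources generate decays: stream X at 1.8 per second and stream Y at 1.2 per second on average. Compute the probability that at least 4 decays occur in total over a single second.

Independent Poisson processes superpose: combined rate λ = 1.8 + 1.2 = 3 per second.
So μ = 3.
P(N ≥ 4) = 1 − P(N ≤ 3) ≈ 0.3528.

0.3528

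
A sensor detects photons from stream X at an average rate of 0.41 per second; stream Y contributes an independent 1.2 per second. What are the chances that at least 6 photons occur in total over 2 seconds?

Independent Poisson processes superpose: combined rate λ = 0.41 + 1.2 = 1.61 per second.
Over the interval, μ = 1.61 × 2 = 3.22 (2 seconds).
P(N ≥ 6) = 1 − P(N ≤ 5) ≈ 0.1077.

0.1077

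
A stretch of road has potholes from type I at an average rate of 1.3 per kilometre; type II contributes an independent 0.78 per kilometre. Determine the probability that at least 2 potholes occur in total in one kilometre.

0.6152

Independent Poisson processes superpose: combined rate λ = 1.3 + 0.78 = 2.08 per kilometre.
So μ = 2.08.
P(N ≥ 2) = 1 − P(N ≤ 1) ≈ 0.6152.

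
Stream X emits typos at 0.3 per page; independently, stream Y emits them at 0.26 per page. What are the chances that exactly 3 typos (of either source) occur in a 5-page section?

0.2225

Independent Poisson processes superpose: combined rate λ = 0.3 + 0.26 = 0.56 per page.
Over the interval, μ = 0.56 × 5 = 2.8 (a 5-page section = 5 pages).
P(N = 3) = e^(−2.8) · 2.8^3/3! ≈ 0.2225.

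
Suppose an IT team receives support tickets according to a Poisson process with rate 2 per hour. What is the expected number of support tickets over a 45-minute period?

1.5

E[N] = λt = 2 × 0.75 = 1.5 (a 45-minute period = 0.75 hours).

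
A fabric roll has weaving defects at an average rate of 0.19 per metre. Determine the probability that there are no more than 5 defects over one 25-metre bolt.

Over the interval, μ = 0.19 × 25 = 4.75 (a 25-metre bolt = 25 metres).
P(N ≤ 5) = Σ_{j=0}^{5} e^(−μ) μ^j/j! ≈ 0.6597.

0.6597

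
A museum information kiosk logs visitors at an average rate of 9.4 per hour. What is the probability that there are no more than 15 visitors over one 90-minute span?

0.6594

Over the interval, μ = 9.4 × 1.5 = 14.1 (a 90-minute span = 1.5 hours).
P(N ≤ 15) = Σ_{j=0}^{15} e^(−μ) μ^j/j! ≈ 0.6594.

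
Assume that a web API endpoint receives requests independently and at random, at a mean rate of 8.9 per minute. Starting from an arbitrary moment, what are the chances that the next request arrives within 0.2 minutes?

0.8314

Inter-arrival times are exponential with rate λ = 8.9 per minute.
P(T ≤ 0.2) = 1 − e^(−λt) = 1 − e^(−8.9 × 0.2) = 1 − e^(−1.78) ≈ 0.8314.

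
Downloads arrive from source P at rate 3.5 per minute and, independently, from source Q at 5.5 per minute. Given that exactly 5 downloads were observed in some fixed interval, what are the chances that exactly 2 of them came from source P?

0.3452

Given the total, each event is independently from source P with probability p = λ_P/(λ_P+λ_Q) = 3.5/9 ≈ 0.3889.
So K ~ Binomial(5, 3.5/9): P(K = 2) = C(5,2) · (3.5/9)^2 · (5.5/9)^3 ≈ 0.3452.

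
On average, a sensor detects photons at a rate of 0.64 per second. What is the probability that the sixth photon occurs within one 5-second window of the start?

0.1054

Over the interval, μ = 0.64 × 5 = 3.2 (a 5-second window = 5 seconds).
The sixth arrival falls in the interval iff at least 6 events occur there: P(S_6 ≤ t) = P(N ≥ 6) = 1 − P(N ≤ 5) ≈ 0.1054.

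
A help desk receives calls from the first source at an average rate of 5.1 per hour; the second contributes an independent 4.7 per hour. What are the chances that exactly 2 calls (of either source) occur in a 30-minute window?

0.0894

Independent Poisson processes superpose: combined rate λ = 5.1 + 4.7 = 9.8 per hour.
Over the interval, μ = 9.8 × 0.5 = 4.9 (a 30-minute window = 0.5 hours).
P(N = 2) = e^(−4.9) · 4.9^2/2! ≈ 0.0894.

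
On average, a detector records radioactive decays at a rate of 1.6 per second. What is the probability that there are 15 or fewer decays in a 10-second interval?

0.4667

Over the interval, μ = 1.6 × 10 = 16 (a 10-second interval = 10 seconds).
P(N ≤ 15) = Σ_{j=0}^{15} e^(−μ) μ^j/j! ≈ 0.4667.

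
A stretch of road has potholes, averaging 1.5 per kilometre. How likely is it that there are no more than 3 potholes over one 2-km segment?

0.6472

Over the interval, μ = 1.5 × 2 = 3 (a 2-km segment = 2 kilometres).
P(N ≤ 3) = Σ_{j=0}^{3} e^(−μ) μ^j/j! ≈ 0.6472.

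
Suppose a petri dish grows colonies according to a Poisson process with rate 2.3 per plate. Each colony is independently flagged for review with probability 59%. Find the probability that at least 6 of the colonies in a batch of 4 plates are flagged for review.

Thinning: the colonies that are flagged for review themselves form a Poisson process with rate 0.59 × 2.3 = 1.357 per plate.
Over the interval, μ = 1.357 × 4 = 5.428 (a batch of 4 plates = 4 plates).
P(N ≥ 6) = 1 − P(N ≤ 5) ≈ 0.4587.

0.4587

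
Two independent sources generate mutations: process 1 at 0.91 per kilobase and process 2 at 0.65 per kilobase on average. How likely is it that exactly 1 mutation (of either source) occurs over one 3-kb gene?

0.0434

Independent Poisson processes superpose: combined rate λ = 0.91 + 0.65 = 1.56 per kilobase.
Over the interval, μ = 1.56 × 3 = 4.68 (a 3-kb gene = 3 kilobases).
P(N = 1) = e^(−4.68) · 4.68^1/1! ≈ 0.0434.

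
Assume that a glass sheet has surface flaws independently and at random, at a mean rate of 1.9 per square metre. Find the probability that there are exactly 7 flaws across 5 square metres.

Over the interval, μ = 1.9 × 5 = 9.5 (5 square metres).
P(N = 7) = e^(−μ) μ^7/7! = e^(−9.5) · 9.5^7/5040 ≈ 0.1037.

0.1037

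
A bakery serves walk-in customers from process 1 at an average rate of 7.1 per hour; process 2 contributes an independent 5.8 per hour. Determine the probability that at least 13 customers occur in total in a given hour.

Independent Poisson processes superpose: combined rate λ = 7.1 + 5.8 = 12.9 per hour.
So μ = 12.9.
P(N ≥ 13) = 1 − P(N ≤ 12) ≈ 0.5259.

0.5259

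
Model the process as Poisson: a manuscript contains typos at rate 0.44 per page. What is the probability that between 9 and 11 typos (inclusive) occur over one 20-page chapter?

0.3397

Over the interval, μ = 0.44 × 20 = 8.8 (a 20-page chapter = 20 pages).
P(9 ≤ N ≤ 11) = Σ_{j=9}^{11} e^(−8.8) · 8.8^j/j! ≈ 0.3397.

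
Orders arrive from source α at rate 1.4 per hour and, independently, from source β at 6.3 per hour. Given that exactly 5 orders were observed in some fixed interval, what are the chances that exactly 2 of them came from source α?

Given the total, each event is independently from source α with probability p = λ_α/(λ_α+λ_β) = 1.4/7.7 ≈ 0.1818.
So K ~ Binomial(5, 1.4/7.7): P(K = 2) = C(5,2) · (1.4/7.7)^2 · (6.3/7.7)^3 ≈ 0.1811.

0.1811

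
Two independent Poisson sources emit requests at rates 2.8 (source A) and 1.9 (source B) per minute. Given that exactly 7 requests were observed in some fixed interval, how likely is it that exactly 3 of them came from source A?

Given the total, each event is independently from source A with probability p = λ_A/(λ_A+λ_B) = 2.8/4.7 ≈ 0.5957.
So K ~ Binomial(7, 2.8/4.7): P(K = 3) = C(7,3) · (2.8/4.7)^3 · (1.9/4.7)^4 ≈ 0.1976.

0.1976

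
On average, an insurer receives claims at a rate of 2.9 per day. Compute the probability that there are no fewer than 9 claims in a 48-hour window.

Over the interval, μ = 2.9 × 2 = 5.8 (a 48-hour window = 2 days).
P(N ≥ 9) = 1 − P(N ≤ 8) = 1 − Σ_{j=0}^{8} e^(−μ) μ^j/j! ≈ 0.1328.

0.1328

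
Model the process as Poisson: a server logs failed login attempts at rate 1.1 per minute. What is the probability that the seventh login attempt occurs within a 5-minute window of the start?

0.3140

Over the interval, μ = 1.1 × 5 = 5.5 (a 5-minute window = 5 minutes).
The seventh arrival falls in the interval iff at least 7 events occur there: P(S_7 ≤ t) = P(N ≥ 7) = 1 − P(N ≤ 6) ≈ 0.3140.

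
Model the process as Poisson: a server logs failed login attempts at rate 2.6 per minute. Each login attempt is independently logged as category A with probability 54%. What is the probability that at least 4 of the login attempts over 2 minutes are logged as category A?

0.3098

Thinning: the login attempts that are logged as category A themselves form a Poisson process with rate 0.54 × 2.6 = 1.404 per minute.
Over the interval, μ = 1.404 × 2 = 2.808 (2 minutes).
P(N ≥ 4) = 1 − P(N ≤ 3) ≈ 0.3098.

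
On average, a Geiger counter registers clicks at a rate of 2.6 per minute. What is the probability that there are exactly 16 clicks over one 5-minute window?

0.0719

Over the interval, μ = 2.6 × 5 = 13 (a 5-minute window = 5 minutes).
P(N = 16) = e^(−μ) μ^16/16! = e^(−13) · 13^16/20922789888000 ≈ 0.0719.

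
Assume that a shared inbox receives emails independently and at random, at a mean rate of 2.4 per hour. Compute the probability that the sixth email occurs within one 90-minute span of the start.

Over the interval, μ = 2.4 × 1.5 = 3.6 (a 90-minute span = 1.5 hours).
The sixth arrival falls in the interval iff at least 6 events occur there: P(S_6 ≤ t) = P(N ≥ 6) = 1 − P(N ≤ 5) ≈ 0.1559.

0.1559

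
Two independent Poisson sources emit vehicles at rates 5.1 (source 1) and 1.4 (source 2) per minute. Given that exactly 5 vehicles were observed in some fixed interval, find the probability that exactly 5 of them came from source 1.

Given the total, each event is independently from source 1 with probability p = λ_1/(λ_1+λ_2) = 5.1/6.5 ≈ 0.7846.
So K ~ Binomial(5, 5.1/6.5): P(K = 5) = C(5,5) · (5.1/6.5)^5 · (1.4/6.5)^0 ≈ 0.2974.

0.2974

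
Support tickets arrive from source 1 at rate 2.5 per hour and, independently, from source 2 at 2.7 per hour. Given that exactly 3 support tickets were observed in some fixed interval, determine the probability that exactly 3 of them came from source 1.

0.1111

Given the total, each event is independently from source 1 with probability p = λ_1/(λ_1+λ_2) = 2.5/5.2 ≈ 0.4808.
So K ~ Binomial(3, 2.5/5.2): P(K = 3) = C(3,3) · (2.5/5.2)^3 · (2.7/5.2)^0 ≈ 0.1111.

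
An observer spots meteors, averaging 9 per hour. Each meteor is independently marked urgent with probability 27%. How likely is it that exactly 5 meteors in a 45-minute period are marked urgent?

Thinning: the meteors that are marked urgent themselves form a Poisson process with rate 0.27 × 9 = 2.43 per hour.
Over the interval, μ = 2.43 × 0.75 = 1.8225 (a 45-minute period = 0.75 hours).
P(N = 5) = e^(−1.8225) · 1.8225^5/5! ≈ 0.0271.

0.0271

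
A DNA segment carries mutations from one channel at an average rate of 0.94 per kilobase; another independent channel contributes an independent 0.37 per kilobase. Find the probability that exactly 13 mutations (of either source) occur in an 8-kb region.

0.0830

Independent Poisson processes superpose: combined rate λ = 0.94 + 0.37 = 1.31 per kilobase.
Over the interval, μ = 1.31 × 8 = 10.48 (an 8-kb region = 8 kilobases).
P(N = 13) = e^(−10.48) · 10.48^13/13! ≈ 0.0830.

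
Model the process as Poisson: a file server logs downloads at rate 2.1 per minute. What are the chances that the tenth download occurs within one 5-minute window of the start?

0.6029

Over the interval, μ = 2.1 × 5 = 10.5 (a 5-minute window = 5 minutes).
The tenth arrival falls in the interval iff at least 10 events occur there: P(S_10 ≤ t) = P(N ≥ 10) = 1 − P(N ≤ 9) ≈ 0.6029.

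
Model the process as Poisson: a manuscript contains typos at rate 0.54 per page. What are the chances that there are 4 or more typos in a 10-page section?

0.7867

Over the interval, μ = 0.54 × 10 = 5.4 (a 10-page section = 10 pages).
P(N ≥ 4) = 1 − P(N ≤ 3) = 1 − Σ_{j=0}^{3} e^(−μ) μ^j/j! ≈ 0.7867.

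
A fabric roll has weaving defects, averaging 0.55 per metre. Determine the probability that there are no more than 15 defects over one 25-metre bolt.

0.6939

Over the interval, μ = 0.55 × 25 = 13.75 (a 25-metre bolt = 25 metres).
P(N ≤ 15) = Σ_{j=0}^{15} e^(−μ) μ^j/j! ≈ 0.6939.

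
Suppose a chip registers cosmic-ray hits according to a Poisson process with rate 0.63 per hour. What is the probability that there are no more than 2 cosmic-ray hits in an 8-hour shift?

0.1213

Over the interval, μ = 0.63 × 8 = 5.04 (an 8-hour shift = 8 hours).
P(N ≤ 2) = Σ_{j=0}^{2} e^(−μ) μ^j/j! ≈ 0.1213.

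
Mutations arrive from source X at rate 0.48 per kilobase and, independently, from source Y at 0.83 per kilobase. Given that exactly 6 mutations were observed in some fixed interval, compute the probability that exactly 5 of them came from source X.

0.0251

Given the total, each event is independently from source X with probability p = λ_X/(λ_X+λ_Y) = 0.48/1.31 ≈ 0.3664.
So K ~ Binomial(6, 0.48/1.31): P(K = 5) = C(6,5) · (0.48/1.31)^5 · (0.83/1.31)^1 ≈ 0.0251.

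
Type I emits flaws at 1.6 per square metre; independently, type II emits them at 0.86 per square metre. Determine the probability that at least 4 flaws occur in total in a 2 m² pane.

Independent Poisson processes superpose: combined rate λ = 1.6 + 0.86 = 2.46 per square metre.
Over the interval, μ = 2.46 × 2 = 4.92 (a 2 m² pane = 2 square metres).
P(N ≥ 4) = 1 − P(N ≤ 3) ≈ 0.7236.

0.7236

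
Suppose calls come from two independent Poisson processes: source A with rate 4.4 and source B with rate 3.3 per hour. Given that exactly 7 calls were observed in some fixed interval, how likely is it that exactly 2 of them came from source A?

Given the total, each event is independently from source A with probability p = λ_A/(λ_A+λ_B) = 4.4/7.7 ≈ 0.5714.
So K ~ Binomial(7, 4.4/7.7): P(K = 2) = C(7,2) · (4.4/7.7)^2 · (3.3/7.7)^5 ≈ 0.0991.

0.0991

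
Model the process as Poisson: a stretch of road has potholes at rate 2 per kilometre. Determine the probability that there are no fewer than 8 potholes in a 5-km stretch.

Over the interval, μ = 2 × 5 = 10 (a 5-km stretch = 5 kilometres).
P(N ≥ 8) = 1 − P(N ≤ 7) = 1 − Σ_{j=0}^{7} e^(−μ) μ^j/j! ≈ 0.7798.

0.7798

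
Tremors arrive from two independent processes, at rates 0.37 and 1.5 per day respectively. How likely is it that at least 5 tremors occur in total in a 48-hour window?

0.3205

Independent Poisson processes superpose: combined rate λ = 0.37 + 1.5 = 1.87 per day.
Over the interval, μ = 1.87 × 2 = 3.74 (a 48-hour window = 2 days).
P(N ≥ 5) = 1 − P(N ≤ 4) ≈ 0.3205.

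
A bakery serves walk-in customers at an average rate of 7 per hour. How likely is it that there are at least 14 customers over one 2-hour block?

Over the interval, μ = 7 × 2 = 14 (a 2-hour block = 2 hours).
P(N ≥ 14) = 1 − P(N ≤ 13) = 1 − Σ_{j=0}^{13} e^(−μ) μ^j/j! ≈ 0.5356.

0.5356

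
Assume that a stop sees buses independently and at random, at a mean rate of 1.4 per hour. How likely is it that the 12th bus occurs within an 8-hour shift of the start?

0.4446

Over the interval, μ = 1.4 × 8 = 11.2 (an 8-hour shift = 8 hours).
The 12th arrival falls in the interval iff at least 12 events occur there: P(S_12 ≤ t) = P(N ≥ 12) = 1 − P(N ≤ 11) ≈ 0.4446.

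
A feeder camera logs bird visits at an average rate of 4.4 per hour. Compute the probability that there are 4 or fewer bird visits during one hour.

With mean μ = 4.4 per hour,
P(N ≤ 4) = Σ_{j=0}^{4} e^(−μ) μ^j/j! ≈ 0.5512.

0.5512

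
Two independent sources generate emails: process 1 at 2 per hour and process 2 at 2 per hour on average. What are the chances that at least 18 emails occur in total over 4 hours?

Independent Poisson processes superpose: combined rate λ = 2 + 2 = 4 per hour.
Over the interval, μ = 4 × 4 = 16 (4 hours).
P(N ≥ 18) = 1 − P(N ≤ 17) ≈ 0.3407.

0.3407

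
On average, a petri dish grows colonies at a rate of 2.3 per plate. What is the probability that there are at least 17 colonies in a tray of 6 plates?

Over the interval, μ = 2.3 × 6 = 13.8 (a tray of 6 plates = 6 plates).
P(N ≥ 17) = 1 − P(N ≤ 16) = 1 − Σ_{j=0}^{16} e^(−μ) μ^j/j! ≈ 0.2270.

0.2270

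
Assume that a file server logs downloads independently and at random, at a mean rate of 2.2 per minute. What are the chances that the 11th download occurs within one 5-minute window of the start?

Over the interval, μ = 2.2 × 5 = 11 (a 5-minute window = 5 minutes).
The 11th arrival falls in the interval iff at least 11 events occur there: P(S_11 ≤ t) = P(N ≥ 11) = 1 − P(N ≤ 10) ≈ 0.5401.

0.5401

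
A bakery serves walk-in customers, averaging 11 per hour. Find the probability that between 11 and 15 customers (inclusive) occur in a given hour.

0.4475

With mean μ = 11 per hour,
P(11 ≤ N ≤ 15) = Σ_{j=11}^{15} e^(−11) · 11^j/j! ≈ 0.4475.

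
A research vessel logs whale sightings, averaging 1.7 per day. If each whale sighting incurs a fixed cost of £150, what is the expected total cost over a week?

£1785

E[N] = 1.7 × 7 = 11.9 (a week = 7 days); E[cost] = 11.9 × £150 = £1785.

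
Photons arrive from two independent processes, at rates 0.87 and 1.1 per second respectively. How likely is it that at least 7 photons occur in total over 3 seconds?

0.3792

Independent Poisson processes superpose: combined rate λ = 0.87 + 1.1 = 1.97 per second.
Over the interval, μ = 1.97 × 3 = 5.91 (3 seconds).
P(N ≥ 7) = 1 − P(N ≤ 6) ≈ 0.3792.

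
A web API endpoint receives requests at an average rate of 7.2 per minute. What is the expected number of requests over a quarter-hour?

E[N] = λt = 7.2 × 15 = 108 (a quarter-hour = 15 minutes).

108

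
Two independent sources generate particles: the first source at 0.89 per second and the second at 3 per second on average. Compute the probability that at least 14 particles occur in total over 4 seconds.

0.6882

Independent Poisson processes superpose: combined rate λ = 0.89 + 3 = 3.89 per second.
Over the interval, μ = 3.89 × 4 = 15.56 (4 seconds).
P(N ≥ 14) = 1 − P(N ≤ 13) ≈ 0.6882.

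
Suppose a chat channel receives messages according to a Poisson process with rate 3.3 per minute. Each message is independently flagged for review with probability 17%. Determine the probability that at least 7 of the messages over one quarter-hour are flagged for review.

0.7346

Thinning: the messages that are flagged for review themselves form a Poisson process with rate 0.17 × 3.3 = 0.561 per minute.
Over the interval, μ = 0.561 × 15 = 8.415 (a quarter-hour = 15 minutes).
P(N ≥ 7) = 1 − P(N ≤ 6) ≈ 0.7346.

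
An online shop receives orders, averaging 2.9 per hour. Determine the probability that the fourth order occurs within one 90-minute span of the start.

0.6318

Over the interval, μ = 2.9 × 1.5 = 4.35 (a 90-minute span = 1.5 hours).
The fourth arrival falls in the interval iff at least 4 events occur there: P(S_4 ≤ t) = P(N ≥ 4) = 1 − P(N ≤ 3) ≈ 0.6318.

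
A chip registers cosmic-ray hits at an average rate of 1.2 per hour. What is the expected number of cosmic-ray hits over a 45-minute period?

E[N] = λt = 1.2 × 0.75 = 0.9 (a 45-minute period = 0.75 hours).

0.9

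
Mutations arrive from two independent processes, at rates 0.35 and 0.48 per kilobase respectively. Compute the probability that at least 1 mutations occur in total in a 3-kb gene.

Independent Poisson processes superpose: combined rate λ = 0.35 + 0.48 = 0.83 per kilobase.
Over the interval, μ = 0.83 × 3 = 2.49 (a 3-kb gene = 3 kilobases).
P(N ≥ 1) = 1 − P(N ≤ 0) ≈ 0.9171.

0.9171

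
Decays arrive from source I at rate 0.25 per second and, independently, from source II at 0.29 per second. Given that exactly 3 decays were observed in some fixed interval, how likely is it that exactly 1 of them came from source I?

0.4006

Given the total, each event is independently from source I with probability p = λ_I/(λ_I+λ_II) = 0.25/0.54 ≈ 0.4630.
So K ~ Binomial(3, 0.25/0.54): P(K = 1) = C(3,1) · (0.25/0.54)^1 · (0.29/0.54)^2 ≈ 0.4006.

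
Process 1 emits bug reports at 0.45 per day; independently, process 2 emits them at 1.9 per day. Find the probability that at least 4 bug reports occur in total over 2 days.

Independent Poisson processes superpose: combined rate λ = 0.45 + 1.9 = 2.35 per day.
Over the interval, μ = 2.35 × 2 = 4.7 (2 days).
P(N ≥ 4) = 1 − P(N ≤ 3) ≈ 0.6903.

0.6903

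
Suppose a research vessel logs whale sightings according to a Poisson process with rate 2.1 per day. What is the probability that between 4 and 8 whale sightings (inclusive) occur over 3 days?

0.6884

Over the interval, μ = 2.1 × 3 = 6.3 (3 days).
P(4 ≤ N ≤ 8) = Σ_{j=4}^{8} e^(−6.3) · 6.3^j/j! ≈ 0.6884.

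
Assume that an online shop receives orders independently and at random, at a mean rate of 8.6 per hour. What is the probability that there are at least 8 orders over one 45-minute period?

Over the interval, μ = 8.6 × 0.75 = 6.45 (a 45-minute period = 0.75 hours).
P(N ≥ 8) = 1 − P(N ≤ 7) = 1 − Σ_{j=0}^{7} e^(−μ) μ^j/j! ≈ 0.3199.

0.3199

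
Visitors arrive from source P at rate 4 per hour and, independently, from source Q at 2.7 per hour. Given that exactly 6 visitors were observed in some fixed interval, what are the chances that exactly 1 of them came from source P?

Given the total, each event is independently from source P with probability p = λ_P/(λ_P+λ_Q) = 4/6.7 ≈ 0.5970.
So K ~ Binomial(6, 4/6.7): P(K = 1) = C(6,1) · (4/6.7)^1 · (2.7/6.7)^5 ≈ 0.0381.

0.0381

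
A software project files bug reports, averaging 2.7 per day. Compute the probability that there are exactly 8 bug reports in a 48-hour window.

Over the interval, μ = 2.7 × 2 = 5.4 (a 48-hour window = 2 days).
P(N = 8) = e^(−μ) μ^8/8! = e^(−5.4) · 5.4^8/40320 ≈ 0.0810.

0.0810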